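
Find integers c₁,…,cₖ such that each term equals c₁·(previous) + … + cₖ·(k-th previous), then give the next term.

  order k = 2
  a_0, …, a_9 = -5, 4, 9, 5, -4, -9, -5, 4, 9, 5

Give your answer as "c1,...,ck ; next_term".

  a_2 = 1·4 + -1·-5 = 9
  a_3 = 1·9 + -1·4 = 5
  a_4 = 1·5 + -1·9 = -4
  a_5 = 1·-4 + -1·5 = -9
  a_6 = 1·-9 + -1·-4 = -5
  a_7 = 1·-5 + -1·-9 = 4
  a_8 = 1·4 + -1·-5 = 9
  a_9 = 1·9 + -1·4 = 5
  a_10 = 1·5 + -1·9 = -4

1,-1 ; -4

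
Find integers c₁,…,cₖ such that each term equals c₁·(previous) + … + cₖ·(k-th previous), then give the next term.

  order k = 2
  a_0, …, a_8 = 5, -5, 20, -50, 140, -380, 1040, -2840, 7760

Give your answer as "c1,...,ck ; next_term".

-2,2 ; -21200

  a_2 = -2·-5 + 2·5 = 20
  a_3 = -2·20 + 2·-5 = -50
  a_4 = -2·-50 + 2·20 = 140
  a_5 = -2·140 + 2·-50 = -380
  a_6 = -2·-380 + 2·140 = 1040
  a_7 = -2·1040 + 2·-380 = -2840
  a_8 = -2·-2840 + 2·1040 = 7760
  a_9 = -2·7760 + 2·-2840 = -21200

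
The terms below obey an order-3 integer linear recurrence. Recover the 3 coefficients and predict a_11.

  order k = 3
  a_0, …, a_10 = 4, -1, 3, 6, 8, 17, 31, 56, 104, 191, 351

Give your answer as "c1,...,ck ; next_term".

1,1,1 ; 646

  a_3 = 1·3 + 1·-1 + 1·4 = 6
  a_4 = 1·6 + 1·3 + 1·-1 = 8
  a_5 = 1·8 + 1·6 + 1·3 = 17
  a_6 = 1·17 + 1·8 + 1·6 = 31
  a_7 = 1·31 + 1·17 + 1·8 = 56
  a_8 = 1·56 + 1·31 + 1·17 = 104
  a_9 = 1·104 + 1·56 + 1·31 = 191
  a_10 = 1·191 + 1·104 + 1·56 = 351
  a_11 = 1·351 + 1·191 + 1·104 = 646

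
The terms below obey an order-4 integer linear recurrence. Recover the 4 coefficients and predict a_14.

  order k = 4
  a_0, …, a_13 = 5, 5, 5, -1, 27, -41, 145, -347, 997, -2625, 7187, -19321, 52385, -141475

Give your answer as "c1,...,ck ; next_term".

-2,2,1,2 ; 382773

  a_4 = -2·-1 + 2·5 + 1·5 + 2·5 = 27
  a_5 = -2·27 + 2·-1 + 1·5 + 2·5 = -41
  a_6 = -2·-41 + 2·27 + 1·-1 + 2·5 = 145
  a_7 = -2·145 + 2·-41 + 1·27 + 2·-1 = -347
  a_8 = -2·-347 + 2·145 + 1·-41 + 2·27 = 997
  a_9 = -2·997 + 2·-347 + 1·145 + 2·-41 = -2625
  a_10 = -2·-2625 + 2·997 + 1·-347 + 2·145 = 7187
  a_11 = -2·7187 + 2·-2625 + 1·997 + 2·-347 = -19321
  a_12 = -2·-19321 + 2·7187 + 1·-2625 + 2·997 = 52385
  a_13 = -2·52385 + 2·-19321 + 1·7187 + 2·-2625 = -141475
  a_14 = -2·-141475 + 2·52385 + 1·-19321 + 2·7187 = 382773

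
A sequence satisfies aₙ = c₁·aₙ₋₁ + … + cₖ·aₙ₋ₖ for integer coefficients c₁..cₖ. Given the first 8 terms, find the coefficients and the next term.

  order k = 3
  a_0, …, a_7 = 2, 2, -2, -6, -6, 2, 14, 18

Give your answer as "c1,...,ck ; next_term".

1,-1,-1 ; 2

  a_3 = 1·-2 + -1·2 + -1·2 = -6
  a_4 = 1·-6 + -1·-2 + -1·2 = -6
  a_5 = 1·-6 + -1·-6 + -1·-2 = 2
  a_6 = 1·2 + -1·-6 + -1·-6 = 14
  a_7 = 1·14 + -1·2 + -1·-6 = 18
  a_8 = 1·18 + -1·14 + -1·2 = 2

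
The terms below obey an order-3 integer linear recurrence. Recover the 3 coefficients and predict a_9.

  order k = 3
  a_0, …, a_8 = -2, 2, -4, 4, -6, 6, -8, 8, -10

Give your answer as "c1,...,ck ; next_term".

  a_3 = -1·-4 + 1·2 + 1·-2 = 4
  a_4 = -1·4 + 1·-4 + 1·2 = -6
  a_5 = -1·-6 + 1·4 + 1·-4 = 6
  a_6 = -1·6 + 1·-6 + 1·4 = -8
  a_7 = -1·-8 + 1·6 + 1·-6 = 8
  a_8 = -1·8 + 1·-8 + 1·6 = -10
  a_9 = -1·-10 + 1·8 + 1·-8 = 10

-1,1,1 ; 10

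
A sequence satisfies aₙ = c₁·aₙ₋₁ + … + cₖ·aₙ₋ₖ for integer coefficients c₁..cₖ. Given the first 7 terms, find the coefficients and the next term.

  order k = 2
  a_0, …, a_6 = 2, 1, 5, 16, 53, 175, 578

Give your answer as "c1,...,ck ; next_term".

3,1 ; 1909

  a_2 = 3·1 + 1·2 = 5
  a_3 = 3·5 + 1·1 = 16
  a_4 = 3·16 + 1·5 = 53
  a_5 = 3·53 + 1·16 = 175
  a_6 = 3·175 + 1·53 = 578
  a_7 = 3·578 + 1·175 = 1909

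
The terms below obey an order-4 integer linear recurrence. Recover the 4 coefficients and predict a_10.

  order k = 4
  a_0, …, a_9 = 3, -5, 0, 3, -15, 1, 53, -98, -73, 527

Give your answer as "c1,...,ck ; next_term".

-1,-3,3,1 ; -549

  a_4 = -1·3 + -3·0 + 3·-5 + 1·3 = -15
  a_5 = -1·-15 + -3·3 + 3·0 + 1·-5 = 1
  a_6 = -1·1 + -3·-15 + 3·3 + 1·0 = 53
  a_7 = -1·53 + -3·1 + 3·-15 + 1·3 = -98
  a_8 = -1·-98 + -3·53 + 3·1 + 1·-15 = -73
  a_9 = -1·-73 + -3·-98 + 3·53 + 1·1 = 527
  a_10 = -1·527 + -3·-73 + 3·-98 + 1·53 = -549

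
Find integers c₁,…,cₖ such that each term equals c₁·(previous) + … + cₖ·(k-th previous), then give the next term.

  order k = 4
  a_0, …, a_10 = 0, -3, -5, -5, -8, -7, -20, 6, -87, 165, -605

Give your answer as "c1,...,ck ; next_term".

-2,3,1,1 ; 1624

  a_4 = -2·-5 + 3·-5 + 1·-3 + 1·0 = -8
  a_5 = -2·-8 + 3·-5 + 1·-5 + 1·-3 = -7
  a_6 = -2·-7 + 3·-8 + 1·-5 + 1·-5 = -20
  a_7 = -2·-20 + 3·-7 + 1·-8 + 1·-5 = 6
  a_8 = -2·6 + 3·-20 + 1·-7 + 1·-8 = -87
  a_9 = -2·-87 + 3·6 + 1·-20 + 1·-7 = 165
  a_10 = -2·165 + 3·-87 + 1·6 + 1·-20 = -605
  a_11 = -2·-605 + 3·165 + 1·-87 + 1·6 = 1624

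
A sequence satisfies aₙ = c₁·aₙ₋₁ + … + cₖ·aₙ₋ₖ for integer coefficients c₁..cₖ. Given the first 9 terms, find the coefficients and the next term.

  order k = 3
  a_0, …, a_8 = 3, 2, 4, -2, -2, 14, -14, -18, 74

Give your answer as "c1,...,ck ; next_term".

-1,-2,2 ; -66

  a_3 = -1·4 + -2·2 + 2·3 = -2
  a_4 = -1·-2 + -2·4 + 2·2 = -2
  a_5 = -1·-2 + -2·-2 + 2·4 = 14
  a_6 = -1·14 + -2·-2 + 2·-2 = -14
  a_7 = -1·-14 + -2·14 + 2·-2 = -18
  a_8 = -1·-18 + -2·-14 + 2·14 = 74
  a_9 = -1·74 + -2·-18 + 2·-14 = -66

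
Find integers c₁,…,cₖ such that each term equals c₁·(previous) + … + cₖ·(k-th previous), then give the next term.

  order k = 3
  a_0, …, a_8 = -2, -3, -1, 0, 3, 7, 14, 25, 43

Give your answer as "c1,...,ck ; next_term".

  a_3 = 2·-1 + 0·-3 + -1·-2 = 0
  a_4 = 2·0 + 0·-1 + -1·-3 = 3
  a_5 = 2·3 + 0·0 + -1·-1 = 7
  a_6 = 2·7 + 0·3 + -1·0 = 14
  a_7 = 2·14 + 0·7 + -1·3 = 25
  a_8 = 2·25 + 0·14 + -1·7 = 43
  a_9 = 2·43 + 0·25 + -1·14 = 72

2,0,-1 ; 72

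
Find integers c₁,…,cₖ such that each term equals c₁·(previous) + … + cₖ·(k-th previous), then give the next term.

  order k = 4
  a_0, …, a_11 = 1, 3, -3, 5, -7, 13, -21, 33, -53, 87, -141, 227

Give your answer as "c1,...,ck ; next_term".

  a_4 = -1·5 + 0·-3 + -1·3 + 1·1 = -7
  a_5 = -1·-7 + 0·5 + -1·-3 + 1·3 = 13
  a_6 = -1·13 + 0·-7 + -1·5 + 1·-3 = -21
  a_7 = -1·-21 + 0·13 + -1·-7 + 1·5 = 33
  a_8 = -1·33 + 0·-21 + -1·13 + 1·-7 = -53
  a_9 = -1·-53 + 0·33 + -1·-21 + 1·13 = 87
  a_10 = -1·87 + 0·-53 + -1·33 + 1·-21 = -141
  a_11 = -1·-141 + 0·87 + -1·-53 + 1·33 = 227
  a_12 = -1·227 + 0·-141 + -1·87 + 1·-53 = -367

-1,0,-1,1 ; -367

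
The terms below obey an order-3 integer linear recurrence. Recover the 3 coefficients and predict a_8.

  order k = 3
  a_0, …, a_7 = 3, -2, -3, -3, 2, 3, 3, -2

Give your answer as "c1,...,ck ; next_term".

0,0,-1 ; -3

  a_3 = 0·-3 + 0·-2 + -1·3 = -3
  a_4 = 0·-3 + 0·-3 + -1·-2 = 2
  a_5 = 0·2 + 0·-3 + -1·-3 = 3
  a_6 = 0·3 + 0·2 + -1·-3 = 3
  a_7 = 0·3 + 0·3 + -1·2 = -2
  a_8 = 0·-2 + 0·3 + -1·3 = -3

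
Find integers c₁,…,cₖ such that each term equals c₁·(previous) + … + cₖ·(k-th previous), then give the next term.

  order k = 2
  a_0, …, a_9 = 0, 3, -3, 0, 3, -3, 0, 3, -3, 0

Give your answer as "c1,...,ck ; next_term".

  a_2 = -1·3 + -1·0 = -3
  a_3 = -1·-3 + -1·3 = 0
  a_4 = -1·0 + -1·-3 = 3
  a_5 = -1·3 + -1·0 = -3
  a_6 = -1·-3 + -1·3 = 0
  a_7 = -1·0 + -1·-3 = 3
  a_8 = -1·3 + -1·0 = -3
  a_9 = -1·-3 + -1·3 = 0
  a_10 = -1·0 + -1·-3 = 3

-1,-1 ; 3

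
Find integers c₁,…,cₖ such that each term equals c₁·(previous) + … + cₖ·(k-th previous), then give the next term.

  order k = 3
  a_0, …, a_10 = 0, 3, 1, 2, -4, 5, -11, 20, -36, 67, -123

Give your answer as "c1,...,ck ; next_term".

  a_3 = -1·1 + 1·3 + -1·0 = 2
  a_4 = -1·2 + 1·1 + -1·3 = -4
  a_5 = -1·-4 + 1·2 + -1·1 = 5
  a_6 = -1·5 + 1·-4 + -1·2 = -11
  a_7 = -1·-11 + 1·5 + -1·-4 = 20
  a_8 = -1·20 + 1·-11 + -1·5 = -36
  a_9 = -1·-36 + 1·20 + -1·-11 = 67
  a_10 = -1·67 + 1·-36 + -1·20 = -123
  a_11 = -1·-123 + 1·67 + -1·-36 = 226

-1,1,-1 ; 226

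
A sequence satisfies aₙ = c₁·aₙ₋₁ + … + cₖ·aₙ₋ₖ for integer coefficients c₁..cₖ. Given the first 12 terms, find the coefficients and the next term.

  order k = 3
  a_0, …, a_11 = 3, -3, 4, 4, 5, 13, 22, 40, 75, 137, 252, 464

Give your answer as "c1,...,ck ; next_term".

  a_3 = 1·4 + 1·-3 + 1·3 = 4
  a_4 = 1·4 + 1·4 + 1·-3 = 5
  a_5 = 1·5 + 1·4 + 1·4 = 13
  a_6 = 1·13 + 1·5 + 1·4 = 22
  a_7 = 1·22 + 1·13 + 1·5 = 40
  a_8 = 1·40 + 1·22 + 1·13 = 75
  a_9 = 1·75 + 1·40 + 1·22 = 137
  a_10 = 1·137 + 1·75 + 1·40 = 252
  a_11 = 1·252 + 1·137 + 1·75 = 464
  a_12 = 1·464 + 1·252 + 1·137 = 853

1,1,1 ; 853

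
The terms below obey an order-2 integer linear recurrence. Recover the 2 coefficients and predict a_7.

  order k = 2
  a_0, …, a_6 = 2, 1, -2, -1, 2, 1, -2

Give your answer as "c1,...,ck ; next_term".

0,-1 ; -1

  a_2 = 0·1 + -1·2 = -2
  a_3 = 0·-2 + -1·1 = -1
  a_4 = 0·-1 + -1·-2 = 2
  a_5 = 0·2 + -1·-1 = 1
  a_6 = 0·1 + -1·2 = -2
  a_7 = 0·-2 + -1·1 = -1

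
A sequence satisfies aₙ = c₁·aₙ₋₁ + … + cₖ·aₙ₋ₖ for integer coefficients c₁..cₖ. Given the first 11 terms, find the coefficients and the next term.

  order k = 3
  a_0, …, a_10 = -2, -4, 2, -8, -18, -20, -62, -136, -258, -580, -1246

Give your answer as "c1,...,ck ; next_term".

1,1,3 ; -2600

  a_3 = 1·2 + 1·-4 + 3·-2 = -8
  a_4 = 1·-8 + 1·2 + 3·-4 = -18
  a_5 = 1·-18 + 1·-8 + 3·2 = -20
  a_6 = 1·-20 + 1·-18 + 3·-8 = -62
  a_7 = 1·-62 + 1·-20 + 3·-18 = -136
  a_8 = 1·-136 + 1·-62 + 3·-20 = -258
  a_9 = 1·-258 + 1·-136 + 3·-62 = -580
  a_10 = 1·-580 + 1·-258 + 3·-136 = -1246
  a_11 = 1·-1246 + 1·-580 + 3·-258 = -2600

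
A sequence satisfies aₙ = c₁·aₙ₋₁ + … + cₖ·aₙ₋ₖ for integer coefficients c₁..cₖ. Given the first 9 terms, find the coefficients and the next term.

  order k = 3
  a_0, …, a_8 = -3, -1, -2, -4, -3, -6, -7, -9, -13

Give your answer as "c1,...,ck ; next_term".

  a_3 = 0·-2 + 1·-1 + 1·-3 = -4
  a_4 = 0·-4 + 1·-2 + 1·-1 = -3
  a_5 = 0·-3 + 1·-4 + 1·-2 = -6
  a_6 = 0·-6 + 1·-3 + 1·-4 = -7
  a_7 = 0·-7 + 1·-6 + 1·-3 = -9
  a_8 = 0·-9 + 1·-7 + 1·-6 = -13
  a_9 = 0·-13 + 1·-9 + 1·-7 = -16

0,1,1 ; -16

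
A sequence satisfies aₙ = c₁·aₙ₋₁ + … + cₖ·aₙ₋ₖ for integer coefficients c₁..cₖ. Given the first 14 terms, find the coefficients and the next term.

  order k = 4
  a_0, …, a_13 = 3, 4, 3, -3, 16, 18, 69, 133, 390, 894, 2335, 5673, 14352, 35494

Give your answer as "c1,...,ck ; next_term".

  a_4 = 1·-3 + 3·3 + 1·4 + 2·3 = 16
  a_5 = 1·16 + 3·-3 + 1·3 + 2·4 = 18
  a_6 = 1·18 + 3·16 + 1·-3 + 2·3 = 69
  a_7 = 1·69 + 3·18 + 1·16 + 2·-3 = 133
  a_8 = 1·133 + 3·69 + 1·18 + 2·16 = 390
  a_9 = 1·390 + 3·133 + 1·69 + 2·18 = 894
  a_10 = 1·894 + 3·390 + 1·133 + 2·69 = 2335
  a_11 = 1·2335 + 3·894 + 1·390 + 2·133 = 5673
  a_12 = 1·5673 + 3·2335 + 1·894 + 2·390 = 14352
  a_13 = 1·14352 + 3·5673 + 1·2335 + 2·894 = 35494
  a_14 = 1·35494 + 3·14352 + 1·5673 + 2·2335 = 88893

1,3,1,2 ; 88893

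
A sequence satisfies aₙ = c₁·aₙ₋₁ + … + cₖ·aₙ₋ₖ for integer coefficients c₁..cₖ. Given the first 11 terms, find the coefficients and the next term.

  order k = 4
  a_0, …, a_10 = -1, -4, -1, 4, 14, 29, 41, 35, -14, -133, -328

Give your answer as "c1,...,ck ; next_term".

2,-1,-1,-1 ; -544

  a_4 = 2·4 + -1·-1 + -1·-4 + -1·-1 = 14
  a_5 = 2·14 + -1·4 + -1·-1 + -1·-4 = 29
  a_6 = 2·29 + -1·14 + -1·4 + -1·-1 = 41
  a_7 = 2·41 + -1·29 + -1·14 + -1·4 = 35
  a_8 = 2·35 + -1·41 + -1·29 + -1·14 = -14
  a_9 = 2·-14 + -1·35 + -1·41 + -1·29 = -133
  a_10 = 2·-133 + -1·-14 + -1·35 + -1·41 = -328
  a_11 = 2·-328 + -1·-133 + -1·-14 + -1·35 = -544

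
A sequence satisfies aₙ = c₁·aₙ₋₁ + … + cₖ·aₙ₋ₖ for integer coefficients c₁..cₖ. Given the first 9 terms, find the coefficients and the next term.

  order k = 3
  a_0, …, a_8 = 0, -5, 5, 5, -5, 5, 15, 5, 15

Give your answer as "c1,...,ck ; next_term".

  a_3 = 1·5 + 0·-5 + 2·0 = 5
  a_4 = 1·5 + 0·5 + 2·-5 = -5
  a_5 = 1·-5 + 0·5 + 2·5 = 5
  a_6 = 1·5 + 0·-5 + 2·5 = 15
  a_7 = 1·15 + 0·5 + 2·-5 = 5
  a_8 = 1·5 + 0·15 + 2·5 = 15
  a_9 = 1·15 + 0·5 + 2·15 = 45

1,0,2 ; 45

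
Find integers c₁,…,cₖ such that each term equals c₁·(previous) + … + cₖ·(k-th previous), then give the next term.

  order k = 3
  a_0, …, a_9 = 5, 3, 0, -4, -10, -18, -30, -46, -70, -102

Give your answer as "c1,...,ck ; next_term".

1,2,-2 ; -150

  a_3 = 1·0 + 2·3 + -2·5 = -4
  a_4 = 1·-4 + 2·0 + -2·3 = -10
  a_5 = 1·-10 + 2·-4 + -2·0 = -18
  a_6 = 1·-18 + 2·-10 + -2·-4 = -30
  a_7 = 1·-30 + 2·-18 + -2·-10 = -46
  a_8 = 1·-46 + 2·-30 + -2·-18 = -70
  a_9 = 1·-70 + 2·-46 + -2·-30 = -102
  a_10 = 1·-102 + 2·-70 + -2·-46 = -150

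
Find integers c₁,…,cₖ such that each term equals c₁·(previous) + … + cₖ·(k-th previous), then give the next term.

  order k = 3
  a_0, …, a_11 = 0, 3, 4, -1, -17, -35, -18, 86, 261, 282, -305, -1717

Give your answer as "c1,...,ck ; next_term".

  a_3 = 2·4 + -3·3 + -1·0 = -1
  a_4 = 2·-1 + -3·4 + -1·3 = -17
  a_5 = 2·-17 + -3·-1 + -1·4 = -35
  a_6 = 2·-35 + -3·-17 + -1·-1 = -18
  a_7 = 2·-18 + -3·-35 + -1·-17 = 86
  a_8 = 2·86 + -3·-18 + -1·-35 = 261
  a_9 = 2·261 + -3·86 + -1·-18 = 282
  a_10 = 2·282 + -3·261 + -1·86 = -305
  a_11 = 2·-305 + -3·282 + -1·261 = -1717
  a_12 = 2·-1717 + -3·-305 + -1·282 = -2801

2,-3,-1 ; -2801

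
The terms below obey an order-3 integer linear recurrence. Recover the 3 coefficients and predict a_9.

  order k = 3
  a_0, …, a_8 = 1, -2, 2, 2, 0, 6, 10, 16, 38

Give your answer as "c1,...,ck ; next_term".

1,1,2 ; 74

  a_3 = 1·2 + 1·-2 + 2·1 = 2
  a_4 = 1·2 + 1·2 + 2·-2 = 0
  a_5 = 1·0 + 1·2 + 2·2 = 6
  a_6 = 1·6 + 1·0 + 2·2 = 10
  a_7 = 1·10 + 1·6 + 2·0 = 16
  a_8 = 1·16 + 1·10 + 2·6 = 38
  a_9 = 1·38 + 1·16 + 2·10 = 74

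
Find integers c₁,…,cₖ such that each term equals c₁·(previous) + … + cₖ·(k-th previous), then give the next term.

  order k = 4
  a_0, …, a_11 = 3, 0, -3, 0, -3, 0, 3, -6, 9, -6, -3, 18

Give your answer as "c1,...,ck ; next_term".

-1,0,1,-1 ; -33

  a_4 = -1·0 + 0·-3 + 1·0 + -1·3 = -3
  a_5 = -1·-3 + 0·0 + 1·-3 + -1·0 = 0
  a_6 = -1·0 + 0·-3 + 1·0 + -1·-3 = 3
  a_7 = -1·3 + 0·0 + 1·-3 + -1·0 = -6
  a_8 = -1·-6 + 0·3 + 1·0 + -1·-3 = 9
  a_9 = -1·9 + 0·-6 + 1·3 + -1·0 = -6
  a_10 = -1·-6 + 0·9 + 1·-6 + -1·3 = -3
  a_11 = -1·-3 + 0·-6 + 1·9 + -1·-6 = 18
  a_12 = -1·18 + 0·-3 + 1·-6 + -1·9 = -33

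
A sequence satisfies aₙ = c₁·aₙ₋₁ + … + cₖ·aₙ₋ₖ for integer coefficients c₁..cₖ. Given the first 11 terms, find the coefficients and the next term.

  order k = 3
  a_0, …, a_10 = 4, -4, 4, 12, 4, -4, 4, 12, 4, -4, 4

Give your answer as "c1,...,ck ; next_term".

1,-1,1 ; 12

  a_3 = 1·4 + -1·-4 + 1·4 = 12
  a_4 = 1·12 + -1·4 + 1·-4 = 4
  a_5 = 1·4 + -1·12 + 1·4 = -4
  a_6 = 1·-4 + -1·4 + 1·12 = 4
  a_7 = 1·4 + -1·-4 + 1·4 = 12
  a_8 = 1·12 + -1·4 + 1·-4 = 4
  a_9 = 1·4 + -1·12 + 1·4 = -4
  a_10 = 1·-4 + -1·4 + 1·12 = 4
  a_11 = 1·4 + -1·-4 + 1·4 = 12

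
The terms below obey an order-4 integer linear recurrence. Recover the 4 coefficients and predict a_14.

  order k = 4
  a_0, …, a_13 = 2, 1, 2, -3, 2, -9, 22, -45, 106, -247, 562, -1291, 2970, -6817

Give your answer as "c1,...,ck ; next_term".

-2,0,-2,-1 ; 15654

  a_4 = -2·-3 + 0·2 + -2·1 + -1·2 = 2
  a_5 = -2·2 + 0·-3 + -2·2 + -1·1 = -9
  a_6 = -2·-9 + 0·2 + -2·-3 + -1·2 = 22
  a_7 = -2·22 + 0·-9 + -2·2 + -1·-3 = -45
  a_8 = -2·-45 + 0·22 + -2·-9 + -1·2 = 106
  a_9 = -2·106 + 0·-45 + -2·22 + -1·-9 = -247
  a_10 = -2·-247 + 0·106 + -2·-45 + -1·22 = 562
  a_11 = -2·562 + 0·-247 + -2·106 + -1·-45 = -1291
  a_12 = -2·-1291 + 0·562 + -2·-247 + -1·106 = 2970
  a_13 = -2·2970 + 0·-1291 + -2·562 + -1·-247 = -6817
  a_14 = -2·-6817 + 0·2970 + -2·-1291 + -1·562 = 15654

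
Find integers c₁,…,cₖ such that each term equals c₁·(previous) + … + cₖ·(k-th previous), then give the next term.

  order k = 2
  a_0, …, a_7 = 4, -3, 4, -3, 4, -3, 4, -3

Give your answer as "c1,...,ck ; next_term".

  a_2 = 0·-3 + 1·4 = 4
  a_3 = 0·4 + 1·-3 = -3
  a_4 = 0·-3 + 1·4 = 4
  a_5 = 0·4 + 1·-3 = -3
  a_6 = 0·-3 + 1·4 = 4
  a_7 = 0·4 + 1·-3 = -3
  a_8 = 0·-3 + 1·4 = 4

0,1 ; 4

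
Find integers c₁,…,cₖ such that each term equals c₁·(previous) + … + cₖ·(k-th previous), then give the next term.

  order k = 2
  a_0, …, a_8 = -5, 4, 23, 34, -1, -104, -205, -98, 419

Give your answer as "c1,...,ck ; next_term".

  a_2 = 2·4 + -3·-5 = 23
  a_3 = 2·23 + -3·4 = 34
  a_4 = 2·34 + -3·23 = -1
  a_5 = 2·-1 + -3·34 = -104
  a_6 = 2·-104 + -3·-1 = -205
  a_7 = 2·-205 + -3·-104 = -98
  a_8 = 2·-98 + -3·-205 = 419
  a_9 = 2·419 + -3·-98 = 1132

2,-3 ; 1132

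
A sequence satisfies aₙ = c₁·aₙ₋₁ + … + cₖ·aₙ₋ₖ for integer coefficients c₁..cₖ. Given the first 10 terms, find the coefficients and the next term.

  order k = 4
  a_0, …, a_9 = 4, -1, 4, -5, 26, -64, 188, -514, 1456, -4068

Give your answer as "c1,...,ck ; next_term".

-2,2,0,2 ; 11424

  a_4 = -2·-5 + 2·4 + 0·-1 + 2·4 = 26
  a_5 = -2·26 + 2·-5 + 0·4 + 2·-1 = -64
  a_6 = -2·-64 + 2·26 + 0·-5 + 2·4 = 188
  a_7 = -2·188 + 2·-64 + 0·26 + 2·-5 = -514
  a_8 = -2·-514 + 2·188 + 0·-64 + 2·26 = 1456
  a_9 = -2·1456 + 2·-514 + 0·188 + 2·-64 = -4068
  a_10 = -2·-4068 + 2·1456 + 0·-514 + 2·188 = 11424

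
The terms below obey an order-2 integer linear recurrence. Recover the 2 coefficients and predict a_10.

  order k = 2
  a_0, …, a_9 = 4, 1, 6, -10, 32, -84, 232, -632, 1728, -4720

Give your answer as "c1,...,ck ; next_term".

-2,2 ; 12896

  a_2 = -2·1 + 2·4 = 6
  a_3 = -2·6 + 2·1 = -10
  a_4 = -2·-10 + 2·6 = 32
  a_5 = -2·32 + 2·-10 = -84
  a_6 = -2·-84 + 2·32 = 232
  a_7 = -2·232 + 2·-84 = -632
  a_8 = -2·-632 + 2·232 = 1728
  a_9 = -2·1728 + 2·-632 = -4720
  a_10 = -2·-4720 + 2·1728 = 12896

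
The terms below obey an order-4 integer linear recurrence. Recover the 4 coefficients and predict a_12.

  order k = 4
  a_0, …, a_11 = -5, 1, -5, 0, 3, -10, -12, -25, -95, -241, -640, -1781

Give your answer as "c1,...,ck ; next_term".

2,1,3,-1 ; -4830

  a_4 = 2·0 + 1·-5 + 3·1 + -1·-5 = 3
  a_5 = 2·3 + 1·0 + 3·-5 + -1·1 = -10
  a_6 = 2·-10 + 1·3 + 3·0 + -1·-5 = -12
  a_7 = 2·-12 + 1·-10 + 3·3 + -1·0 = -25
  a_8 = 2·-25 + 1·-12 + 3·-10 + -1·3 = -95
  a_9 = 2·-95 + 1·-25 + 3·-12 + -1·-10 = -241
  a_10 = 2·-241 + 1·-95 + 3·-25 + -1·-12 = -640
  a_11 = 2·-640 + 1·-241 + 3·-95 + -1·-25 = -1781
  a_12 = 2·-1781 + 1·-640 + 3·-241 + -1·-95 = -4830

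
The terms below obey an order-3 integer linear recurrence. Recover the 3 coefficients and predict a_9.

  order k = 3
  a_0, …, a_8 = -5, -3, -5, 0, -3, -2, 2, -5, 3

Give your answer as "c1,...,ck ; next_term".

  a_3 = -1·-5 + 0·-3 + 1·-5 = 0
  a_4 = -1·0 + 0·-5 + 1·-3 = -3
  a_5 = -1·-3 + 0·0 + 1·-5 = -2
  a_6 = -1·-2 + 0·-3 + 1·0 = 2
  a_7 = -1·2 + 0·-2 + 1·-3 = -5
  a_8 = -1·-5 + 0·2 + 1·-2 = 3
  a_9 = -1·3 + 0·-5 + 1·2 = -1

-1,0,1 ; -1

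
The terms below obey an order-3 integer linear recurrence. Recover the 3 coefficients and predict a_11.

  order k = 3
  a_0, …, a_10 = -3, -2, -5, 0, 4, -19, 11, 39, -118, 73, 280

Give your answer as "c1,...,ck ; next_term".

-1,-2,3 ; -780

  a_3 = -1·-5 + -2·-2 + 3·-3 = 0
  a_4 = -1·0 + -2·-5 + 3·-2 = 4
  a_5 = -1·4 + -2·0 + 3·-5 = -19
  a_6 = -1·-19 + -2·4 + 3·0 = 11
  a_7 = -1·11 + -2·-19 + 3·4 = 39
  a_8 = -1·39 + -2·11 + 3·-19 = -118
  a_9 = -1·-118 + -2·39 + 3·11 = 73
  a_10 = -1·73 + -2·-118 + 3·39 = 280
  a_11 = -1·280 + -2·73 + 3·-118 = -780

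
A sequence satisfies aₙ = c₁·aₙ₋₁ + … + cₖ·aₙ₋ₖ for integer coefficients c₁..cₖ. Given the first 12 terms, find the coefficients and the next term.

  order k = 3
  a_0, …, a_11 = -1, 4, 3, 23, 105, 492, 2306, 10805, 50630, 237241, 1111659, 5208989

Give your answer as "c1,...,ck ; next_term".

  a_3 = 4·3 + 3·4 + 1·-1 = 23
  a_4 = 4·23 + 3·3 + 1·4 = 105
  a_5 = 4·105 + 3·23 + 1·3 = 492
  a_6 = 4·492 + 3·105 + 1·23 = 2306
  a_7 = 4·2306 + 3·492 + 1·105 = 10805
  a_8 = 4·10805 + 3·2306 + 1·492 = 50630
  a_9 = 4·50630 + 3·10805 + 1·2306 = 237241
  a_10 = 4·237241 + 3·50630 + 1·10805 = 1111659
  a_11 = 4·1111659 + 3·237241 + 1·50630 = 5208989
  a_12 = 4·5208989 + 3·1111659 + 1·237241 = 24408174

4,3,1 ; 24408174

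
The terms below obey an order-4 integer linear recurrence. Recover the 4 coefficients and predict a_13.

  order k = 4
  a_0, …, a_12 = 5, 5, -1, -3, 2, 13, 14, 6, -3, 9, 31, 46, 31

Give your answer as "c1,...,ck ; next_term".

1,0,-1,2 ; 18

  a_4 = 1·-3 + 0·-1 + -1·5 + 2·5 = 2
  a_5 = 1·2 + 0·-3 + -1·-1 + 2·5 = 13
  a_6 = 1·13 + 0·2 + -1·-3 + 2·-1 = 14
  a_7 = 1·14 + 0·13 + -1·2 + 2·-3 = 6
  a_8 = 1·6 + 0·14 + -1·13 + 2·2 = -3
  a_9 = 1·-3 + 0·6 + -1·14 + 2·13 = 9
  a_10 = 1·9 + 0·-3 + -1·6 + 2·14 = 31
  a_11 = 1·31 + 0·9 + -1·-3 + 2·6 = 46
  a_12 = 1·46 + 0·31 + -1·9 + 2·-3 = 31
  a_13 = 1·31 + 0·46 + -1·31 + 2·9 = 18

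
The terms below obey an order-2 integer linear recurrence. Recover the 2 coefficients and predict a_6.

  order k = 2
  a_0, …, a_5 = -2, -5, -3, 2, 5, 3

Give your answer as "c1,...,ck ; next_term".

1,-1 ; -2

  a_2 = 1·-5 + -1·-2 = -3
  a_3 = 1·-3 + -1·-5 = 2
  a_4 = 1·2 + -1·-3 = 5
  a_5 = 1·5 + -1·2 = 3
  a_6 = 1·3 + -1·5 = -2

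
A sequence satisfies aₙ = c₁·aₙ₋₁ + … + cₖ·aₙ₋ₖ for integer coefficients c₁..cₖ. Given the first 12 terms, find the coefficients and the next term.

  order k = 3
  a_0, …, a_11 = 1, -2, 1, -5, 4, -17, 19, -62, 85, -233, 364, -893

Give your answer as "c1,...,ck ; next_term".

  a_3 = -1·1 + 3·-2 + 2·1 = -5
  a_4 = -1·-5 + 3·1 + 2·-2 = 4
  a_5 = -1·4 + 3·-5 + 2·1 = -17
  a_6 = -1·-17 + 3·4 + 2·-5 = 19
  a_7 = -1·19 + 3·-17 + 2·4 = -62
  a_8 = -1·-62 + 3·19 + 2·-17 = 85
  a_9 = -1·85 + 3·-62 + 2·19 = -233
  a_10 = -1·-233 + 3·85 + 2·-62 = 364
  a_11 = -1·364 + 3·-233 + 2·85 = -893
  a_12 = -1·-893 + 3·364 + 2·-233 = 1519

-1,3,2 ; 1519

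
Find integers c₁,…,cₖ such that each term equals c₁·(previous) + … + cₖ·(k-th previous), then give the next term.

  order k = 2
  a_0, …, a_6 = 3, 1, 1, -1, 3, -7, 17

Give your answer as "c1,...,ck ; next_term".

-2,1 ; -41

  a_2 = -2·1 + 1·3 = 1
  a_3 = -2·1 + 1·1 = -1
  a_4 = -2·-1 + 1·1 = 3
  a_5 = -2·3 + 1·-1 = -7
  a_6 = -2·-7 + 1·3 = 17
  a_7 = -2·17 + 1·-7 = -41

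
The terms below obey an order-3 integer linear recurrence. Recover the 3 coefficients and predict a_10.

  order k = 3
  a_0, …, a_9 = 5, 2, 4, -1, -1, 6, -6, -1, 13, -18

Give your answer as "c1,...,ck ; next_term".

  a_3 = -1·4 + -1·2 + 1·5 = -1
  a_4 = -1·-1 + -1·4 + 1·2 = -1
  a_5 = -1·-1 + -1·-1 + 1·4 = 6
  a_6 = -1·6 + -1·-1 + 1·-1 = -6
  a_7 = -1·-6 + -1·6 + 1·-1 = -1
  a_8 = -1·-1 + -1·-6 + 1·6 = 13
  a_9 = -1·13 + -1·-1 + 1·-6 = -18
  a_10 = -1·-18 + -1·13 + 1·-1 = 4

-1,-1,1 ; 4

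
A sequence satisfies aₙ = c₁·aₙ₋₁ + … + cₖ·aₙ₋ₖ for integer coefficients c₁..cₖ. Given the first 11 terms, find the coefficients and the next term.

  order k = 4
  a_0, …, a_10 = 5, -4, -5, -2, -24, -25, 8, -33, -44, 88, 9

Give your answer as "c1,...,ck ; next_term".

  a_4 = 1·-2 + -1·-5 + 3·-4 + -3·5 = -24
  a_5 = 1·-24 + -1·-2 + 3·-5 + -3·-4 = -25
  a_6 = 1·-25 + -1·-24 + 3·-2 + -3·-5 = 8
  a_7 = 1·8 + -1·-25 + 3·-24 + -3·-2 = -33
  a_8 = 1·-33 + -1·8 + 3·-25 + -3·-24 = -44
  a_9 = 1·-44 + -1·-33 + 3·8 + -3·-25 = 88
  a_10 = 1·88 + -1·-44 + 3·-33 + -3·8 = 9
  a_11 = 1·9 + -1·88 + 3·-44 + -3·-33 = -112

1,-1,3,-3 ; -112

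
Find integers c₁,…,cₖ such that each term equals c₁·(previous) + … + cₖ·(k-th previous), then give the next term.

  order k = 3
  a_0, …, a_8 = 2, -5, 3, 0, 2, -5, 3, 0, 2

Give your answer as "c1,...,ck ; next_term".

  a_3 = -1·3 + -1·-5 + -1·2 = 0
  a_4 = -1·0 + -1·3 + -1·-5 = 2
  a_5 = -1·2 + -1·0 + -1·3 = -5
  a_6 = -1·-5 + -1·2 + -1·0 = 3
  a_7 = -1·3 + -1·-5 + -1·2 = 0
  a_8 = -1·0 + -1·3 + -1·-5 = 2
  a_9 = -1·2 + -1·0 + -1·3 = -5

-1,-1,-1 ; -5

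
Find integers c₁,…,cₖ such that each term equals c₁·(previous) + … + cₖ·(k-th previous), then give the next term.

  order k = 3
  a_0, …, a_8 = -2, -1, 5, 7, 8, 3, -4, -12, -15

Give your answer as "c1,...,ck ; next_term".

  a_3 = 1·5 + 0·-1 + -1·-2 = 7
  a_4 = 1·7 + 0·5 + -1·-1 = 8
  a_5 = 1·8 + 0·7 + -1·5 = 3
  a_6 = 1·3 + 0·8 + -1·7 = -4
  a_7 = 1·-4 + 0·3 + -1·8 = -12
  a_8 = 1·-12 + 0·-4 + -1·3 = -15
  a_9 = 1·-15 + 0·-12 + -1·-4 = -11

1,0,-1 ; -11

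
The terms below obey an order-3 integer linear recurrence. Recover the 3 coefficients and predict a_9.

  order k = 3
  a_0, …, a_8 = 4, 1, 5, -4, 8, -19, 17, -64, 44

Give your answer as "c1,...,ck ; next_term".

  a_3 = 1·5 + 3·1 + -3·4 = -4
  a_4 = 1·-4 + 3·5 + -3·1 = 8
  a_5 = 1·8 + 3·-4 + -3·5 = -19
  a_6 = 1·-19 + 3·8 + -3·-4 = 17
  a_7 = 1·17 + 3·-19 + -3·8 = -64
  a_8 = 1·-64 + 3·17 + -3·-19 = 44
  a_9 = 1·44 + 3·-64 + -3·17 = -199

1,3,-3 ; -199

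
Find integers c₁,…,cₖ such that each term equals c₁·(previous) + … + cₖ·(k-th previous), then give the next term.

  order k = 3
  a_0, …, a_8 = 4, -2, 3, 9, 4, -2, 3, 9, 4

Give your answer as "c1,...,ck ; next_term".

1,-1,1 ; -2

  a_3 = 1·3 + -1·-2 + 1·4 = 9
  a_4 = 1·9 + -1·3 + 1·-2 = 4
  a_5 = 1·4 + -1·9 + 1·3 = -2
  a_6 = 1·-2 + -1·4 + 1·9 = 3
  a_7 = 1·3 + -1·-2 + 1·4 = 9
  a_8 = 1·9 + -1·3 + 1·-2 = 4
  a_9 = 1·4 + -1·9 + 1·3 = -2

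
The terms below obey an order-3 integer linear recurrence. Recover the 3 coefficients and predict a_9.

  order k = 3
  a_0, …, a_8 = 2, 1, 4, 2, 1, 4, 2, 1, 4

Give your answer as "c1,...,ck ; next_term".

  a_3 = 0·4 + 0·1 + 1·2 = 2
  a_4 = 0·2 + 0·4 + 1·1 = 1
  a_5 = 0·1 + 0·2 + 1·4 = 4
  a_6 = 0·4 + 0·1 + 1·2 = 2
  a_7 = 0·2 + 0·4 + 1·1 = 1
  a_8 = 0·1 + 0·2 + 1·4 = 4
  a_9 = 0·4 + 0·1 + 1·2 = 2

0,0,1 ; 2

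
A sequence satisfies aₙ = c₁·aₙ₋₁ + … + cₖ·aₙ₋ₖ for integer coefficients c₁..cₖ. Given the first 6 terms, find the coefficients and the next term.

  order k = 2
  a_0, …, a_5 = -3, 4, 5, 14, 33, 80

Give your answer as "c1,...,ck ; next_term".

2,1 ; 193

  a_2 = 2·4 + 1·-3 = 5
  a_3 = 2·5 + 1·4 = 14
  a_4 = 2·14 + 1·5 = 33
  a_5 = 2·33 + 1·14 = 80
  a_6 = 2·80 + 1·33 = 193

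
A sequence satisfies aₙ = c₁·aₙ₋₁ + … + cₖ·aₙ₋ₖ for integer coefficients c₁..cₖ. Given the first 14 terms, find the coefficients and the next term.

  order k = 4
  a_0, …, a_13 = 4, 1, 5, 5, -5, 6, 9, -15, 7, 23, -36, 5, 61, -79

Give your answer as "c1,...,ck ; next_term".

-1,-1,1,1 ; -13

  a_4 = -1·5 + -1·5 + 1·1 + 1·4 = -5
  a_5 = -1·-5 + -1·5 + 1·5 + 1·1 = 6
  a_6 = -1·6 + -1·-5 + 1·5 + 1·5 = 9
  a_7 = -1·9 + -1·6 + 1·-5 + 1·5 = -15
  a_8 = -1·-15 + -1·9 + 1·6 + 1·-5 = 7
  a_9 = -1·7 + -1·-15 + 1·9 + 1·6 = 23
  a_10 = -1·23 + -1·7 + 1·-15 + 1·9 = -36
  a_11 = -1·-36 + -1·23 + 1·7 + 1·-15 = 5
  a_12 = -1·5 + -1·-36 + 1·23 + 1·7 = 61
  a_13 = -1·61 + -1·5 + 1·-36 + 1·23 = -79
  a_14 = -1·-79 + -1·61 + 1·5 + 1·-36 = -13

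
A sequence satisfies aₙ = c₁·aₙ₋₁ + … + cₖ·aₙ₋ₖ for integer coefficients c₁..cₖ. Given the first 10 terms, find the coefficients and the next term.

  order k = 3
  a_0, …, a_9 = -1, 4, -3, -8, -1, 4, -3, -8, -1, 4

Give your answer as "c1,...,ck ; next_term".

1,-1,1 ; -3

  a_3 = 1·-3 + -1·4 + 1·-1 = -8
  a_4 = 1·-8 + -1·-3 + 1·4 = -1
  a_5 = 1·-1 + -1·-8 + 1·-3 = 4
  a_6 = 1·4 + -1·-1 + 1·-8 = -3
  a_7 = 1·-3 + -1·4 + 1·-1 = -8
  a_8 = 1·-8 + -1·-3 + 1·4 = -1
  a_9 = 1·-1 + -1·-8 + 1·-3 = 4
  a_10 = 1·4 + -1·-1 + 1·-8 = -3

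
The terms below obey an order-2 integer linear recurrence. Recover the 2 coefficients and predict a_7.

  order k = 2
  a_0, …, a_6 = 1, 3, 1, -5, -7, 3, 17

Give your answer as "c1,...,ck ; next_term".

  a_2 = 1·3 + -2·1 = 1
  a_3 = 1·1 + -2·3 = -5
  a_4 = 1·-5 + -2·1 = -7
  a_5 = 1·-7 + -2·-5 = 3
  a_6 = 1·3 + -2·-7 = 17
  a_7 = 1·17 + -2·3 = 11

1,-2 ; 11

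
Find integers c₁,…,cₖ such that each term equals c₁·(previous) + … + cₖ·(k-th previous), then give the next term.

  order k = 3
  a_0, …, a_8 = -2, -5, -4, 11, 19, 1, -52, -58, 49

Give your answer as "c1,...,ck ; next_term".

0,-1,-3 ; 214

  a_3 = 0·-4 + -1·-5 + -3·-2 = 11
  a_4 = 0·11 + -1·-4 + -3·-5 = 19
  a_5 = 0·19 + -1·11 + -3·-4 = 1
  a_6 = 0·1 + -1·19 + -3·11 = -52
  a_7 = 0·-52 + -1·1 + -3·19 = -58
  a_8 = 0·-58 + -1·-52 + -3·1 = 49
  a_9 = 0·49 + -1·-58 + -3·-52 = 214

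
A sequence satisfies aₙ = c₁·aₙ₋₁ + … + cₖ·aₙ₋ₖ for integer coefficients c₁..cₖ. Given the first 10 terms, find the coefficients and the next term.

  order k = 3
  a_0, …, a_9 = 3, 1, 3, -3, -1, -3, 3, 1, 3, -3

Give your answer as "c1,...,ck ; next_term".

0,0,-1 ; -1

  a_3 = 0·3 + 0·1 + -1·3 = -3
  a_4 = 0·-3 + 0·3 + -1·1 = -1
  a_5 = 0·-1 + 0·-3 + -1·3 = -3
  a_6 = 0·-3 + 0·-1 + -1·-3 = 3
  a_7 = 0·3 + 0·-3 + -1·-1 = 1
  a_8 = 0·1 + 0·3 + -1·-3 = 3
  a_9 = 0·3 + 0·1 + -1·3 = -3
  a_10 = 0·-3 + 0·3 + -1·1 = -1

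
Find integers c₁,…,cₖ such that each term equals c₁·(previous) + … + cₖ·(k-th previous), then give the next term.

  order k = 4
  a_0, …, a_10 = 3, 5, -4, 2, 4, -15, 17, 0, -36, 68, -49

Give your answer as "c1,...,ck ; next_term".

  a_4 = -1·2 + -1·-4 + 1·5 + -1·3 = 4
  a_5 = -1·4 + -1·2 + 1·-4 + -1·5 = -15
  a_6 = -1·-15 + -1·4 + 1·2 + -1·-4 = 17
  a_7 = -1·17 + -1·-15 + 1·4 + -1·2 = 0
  a_8 = -1·0 + -1·17 + 1·-15 + -1·4 = -36
  a_9 = -1·-36 + -1·0 + 1·17 + -1·-15 = 68
  a_10 = -1·68 + -1·-36 + 1·0 + -1·17 = -49
  a_11 = -1·-49 + -1·68 + 1·-36 + -1·0 = -55

-1,-1,1,-1 ; -55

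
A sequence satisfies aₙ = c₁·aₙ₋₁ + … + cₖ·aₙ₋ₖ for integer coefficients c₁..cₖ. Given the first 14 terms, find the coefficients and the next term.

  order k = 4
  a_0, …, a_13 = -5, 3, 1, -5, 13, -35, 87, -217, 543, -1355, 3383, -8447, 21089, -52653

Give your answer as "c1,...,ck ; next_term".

  a_4 = -2·-5 + 1·1 + -1·3 + -1·-5 = 13
  a_5 = -2·13 + 1·-5 + -1·1 + -1·3 = -35
  a_6 = -2·-35 + 1·13 + -1·-5 + -1·1 = 87
  a_7 = -2·87 + 1·-35 + -1·13 + -1·-5 = -217
  a_8 = -2·-217 + 1·87 + -1·-35 + -1·13 = 543
  a_9 = -2·543 + 1·-217 + -1·87 + -1·-35 = -1355
  a_10 = -2·-1355 + 1·543 + -1·-217 + -1·87 = 3383
  a_11 = -2·3383 + 1·-1355 + -1·543 + -1·-217 = -8447
  a_12 = -2·-8447 + 1·3383 + -1·-1355 + -1·543 = 21089
  a_13 = -2·21089 + 1·-8447 + -1·3383 + -1·-1355 = -52653
  a_14 = -2·-52653 + 1·21089 + -1·-8447 + -1·3383 = 131459

-2,1,-1,-1 ; 131459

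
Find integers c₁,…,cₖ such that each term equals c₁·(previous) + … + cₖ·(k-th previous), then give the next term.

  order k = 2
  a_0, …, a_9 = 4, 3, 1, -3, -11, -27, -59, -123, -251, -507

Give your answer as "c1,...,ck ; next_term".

  a_2 = 3·3 + -2·4 = 1
  a_3 = 3·1 + -2·3 = -3
  a_4 = 3·-3 + -2·1 = -11
  a_5 = 3·-11 + -2·-3 = -27
  a_6 = 3·-27 + -2·-11 = -59
  a_7 = 3·-59 + -2·-27 = -123
  a_8 = 3·-123 + -2·-59 = -251
  a_9 = 3·-251 + -2·-123 = -507
  a_10 = 3·-507 + -2·-251 = -1019

3,-2 ; -1019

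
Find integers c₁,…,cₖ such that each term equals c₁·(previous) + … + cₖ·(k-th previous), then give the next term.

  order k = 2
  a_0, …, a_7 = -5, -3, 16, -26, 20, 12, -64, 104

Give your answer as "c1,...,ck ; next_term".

  a_2 = -2·-3 + -2·-5 = 16
  a_3 = -2·16 + -2·-3 = -26
  a_4 = -2·-26 + -2·16 = 20
  a_5 = -2·20 + -2·-26 = 12
  a_6 = -2·12 + -2·20 = -64
  a_7 = -2·-64 + -2·12 = 104
  a_8 = -2·104 + -2·-64 = -80

-2,-2 ; -80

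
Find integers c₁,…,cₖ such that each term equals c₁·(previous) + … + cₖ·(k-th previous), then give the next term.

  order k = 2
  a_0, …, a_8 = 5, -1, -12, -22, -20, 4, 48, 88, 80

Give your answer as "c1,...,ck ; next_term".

  a_2 = 2·-1 + -2·5 = -12
  a_3 = 2·-12 + -2·-1 = -22
  a_4 = 2·-22 + -2·-12 = -20
  a_5 = 2·-20 + -2·-22 = 4
  a_6 = 2·4 + -2·-20 = 48
  a_7 = 2·48 + -2·4 = 88
  a_8 = 2·88 + -2·48 = 80
  a_9 = 2·80 + -2·88 = -16

2,-2 ; -16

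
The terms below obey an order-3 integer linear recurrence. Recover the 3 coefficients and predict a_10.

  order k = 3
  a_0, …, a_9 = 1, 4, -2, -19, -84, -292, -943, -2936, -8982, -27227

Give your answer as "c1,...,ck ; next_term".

4,-2,-3 ; -82136

  a_3 = 4·-2 + -2·4 + -3·1 = -19
  a_4 = 4·-19 + -2·-2 + -3·4 = -84
  a_5 = 4·-84 + -2·-19 + -3·-2 = -292
  a_6 = 4·-292 + -2·-84 + -3·-19 = -943
  a_7 = 4·-943 + -2·-292 + -3·-84 = -2936
  a_8 = 4·-2936 + -2·-943 + -3·-292 = -8982
  a_9 = 4·-8982 + -2·-2936 + -3·-943 = -27227
  a_10 = 4·-27227 + -2·-8982 + -3·-2936 = -82136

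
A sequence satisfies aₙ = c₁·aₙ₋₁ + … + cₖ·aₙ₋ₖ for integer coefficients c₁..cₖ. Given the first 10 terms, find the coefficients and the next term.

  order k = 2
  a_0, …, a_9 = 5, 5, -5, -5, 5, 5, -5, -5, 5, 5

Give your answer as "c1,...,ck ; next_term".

0,-1 ; -5

  a_2 = 0·5 + -1·5 = -5
  a_3 = 0·-5 + -1·5 = -5
  a_4 = 0·-5 + -1·-5 = 5
  a_5 = 0·5 + -1·-5 = 5
  a_6 = 0·5 + -1·5 = -5
  a_7 = 0·-5 + -1·5 = -5
  a_8 = 0·-5 + -1·-5 = 5
  a_9 = 0·5 + -1·-5 = 5
  a_10 = 0·5 + -1·5 = -5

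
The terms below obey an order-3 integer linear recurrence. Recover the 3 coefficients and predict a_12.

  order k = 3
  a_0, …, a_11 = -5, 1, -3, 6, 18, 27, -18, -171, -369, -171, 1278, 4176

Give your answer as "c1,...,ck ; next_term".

  a_3 = 2·-3 + -3·1 + -3·-5 = 6
  a_4 = 2·6 + -3·-3 + -3·1 = 18
  a_5 = 2·18 + -3·6 + -3·-3 = 27
  a_6 = 2·27 + -3·18 + -3·6 = -18
  a_7 = 2·-18 + -3·27 + -3·18 = -171
  a_8 = 2·-171 + -3·-18 + -3·27 = -369
  a_9 = 2·-369 + -3·-171 + -3·-18 = -171
  a_10 = 2·-171 + -3·-369 + -3·-171 = 1278
  a_11 = 2·1278 + -3·-171 + -3·-369 = 4176
  a_12 = 2·4176 + -3·1278 + -3·-171 = 5031

2,-3,-3 ; 5031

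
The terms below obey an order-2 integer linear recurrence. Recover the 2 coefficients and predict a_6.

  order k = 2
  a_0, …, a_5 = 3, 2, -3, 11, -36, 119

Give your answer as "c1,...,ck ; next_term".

-3,1 ; -393

  a_2 = -3·2 + 1·3 = -3
  a_3 = -3·-3 + 1·2 = 11
  a_4 = -3·11 + 1·-3 = -36
  a_5 = -3·-36 + 1·11 = 119
  a_6 = -3·119 + 1·-36 = -393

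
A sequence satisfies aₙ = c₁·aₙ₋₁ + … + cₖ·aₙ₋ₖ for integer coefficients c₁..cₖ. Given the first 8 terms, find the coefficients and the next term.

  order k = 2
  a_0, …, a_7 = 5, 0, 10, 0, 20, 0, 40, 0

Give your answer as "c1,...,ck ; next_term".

0,2 ; 80

  a_2 = 0·0 + 2·5 = 10
  a_3 = 0·10 + 2·0 = 0
  a_4 = 0·0 + 2·10 = 20
  a_5 = 0·20 + 2·0 = 0
  a_6 = 0·0 + 2·20 = 40
  a_7 = 0·40 + 2·0 = 0
  a_8 = 0·0 + 2·40 = 80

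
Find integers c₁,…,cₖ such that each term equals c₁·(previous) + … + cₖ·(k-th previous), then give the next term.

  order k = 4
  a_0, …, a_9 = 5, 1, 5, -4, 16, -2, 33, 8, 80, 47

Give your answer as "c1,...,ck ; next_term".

0,2,1,1 ; 201

  a_4 = 0·-4 + 2·5 + 1·1 + 1·5 = 16
  a_5 = 0·16 + 2·-4 + 1·5 + 1·1 = -2
  a_6 = 0·-2 + 2·16 + 1·-4 + 1·5 = 33
  a_7 = 0·33 + 2·-2 + 1·16 + 1·-4 = 8
  a_8 = 0·8 + 2·33 + 1·-2 + 1·16 = 80
  a_9 = 0·80 + 2·8 + 1·33 + 1·-2 = 47
  a_10 = 0·47 + 2·80 + 1·8 + 1·33 = 201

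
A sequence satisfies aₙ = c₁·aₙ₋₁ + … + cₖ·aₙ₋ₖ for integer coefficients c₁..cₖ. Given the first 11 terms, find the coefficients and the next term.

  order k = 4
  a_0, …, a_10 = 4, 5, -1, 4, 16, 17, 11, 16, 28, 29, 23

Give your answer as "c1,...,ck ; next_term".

  a_4 = 2·4 + -2·-1 + 2·5 + -1·4 = 16
  a_5 = 2·16 + -2·4 + 2·-1 + -1·5 = 17
  a_6 = 2·17 + -2·16 + 2·4 + -1·-1 = 11
  a_7 = 2·11 + -2·17 + 2·16 + -1·4 = 16
  a_8 = 2·16 + -2·11 + 2·17 + -1·16 = 28
  a_9 = 2·28 + -2·16 + 2·11 + -1·17 = 29
  a_10 = 2·29 + -2·28 + 2·16 + -1·11 = 23
  a_11 = 2·23 + -2·29 + 2·28 + -1·16 = 28

2,-2,2,-1 ; 28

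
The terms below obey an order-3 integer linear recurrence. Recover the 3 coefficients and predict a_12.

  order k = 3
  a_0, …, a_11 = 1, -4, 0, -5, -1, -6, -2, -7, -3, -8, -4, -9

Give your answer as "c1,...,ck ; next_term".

  a_3 = 1·0 + 1·-4 + -1·1 = -5
  a_4 = 1·-5 + 1·0 + -1·-4 = -1
  a_5 = 1·-1 + 1·-5 + -1·0 = -6
  a_6 = 1·-6 + 1·-1 + -1·-5 = -2
  a_7 = 1·-2 + 1·-6 + -1·-1 = -7
  a_8 = 1·-7 + 1·-2 + -1·-6 = -3
  a_9 = 1·-3 + 1·-7 + -1·-2 = -8
  a_10 = 1·-8 + 1·-3 + -1·-7 = -4
  a_11 = 1·-4 + 1·-8 + -1·-3 = -9
  a_12 = 1·-9 + 1·-4 + -1·-8 = -5

1,1,-1 ; -5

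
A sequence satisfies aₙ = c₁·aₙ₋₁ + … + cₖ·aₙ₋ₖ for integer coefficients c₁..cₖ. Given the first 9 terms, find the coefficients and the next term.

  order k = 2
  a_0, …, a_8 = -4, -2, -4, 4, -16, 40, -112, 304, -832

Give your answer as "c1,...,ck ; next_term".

  a_2 = -2·-2 + 2·-4 = -4
  a_3 = -2·-4 + 2·-2 = 4
  a_4 = -2·4 + 2·-4 = -16
  a_5 = -2·-16 + 2·4 = 40
  a_6 = -2·40 + 2·-16 = -112
  a_7 = -2·-112 + 2·40 = 304
  a_8 = -2·304 + 2·-112 = -832
  a_9 = -2·-832 + 2·304 = 2272

-2,2 ; 2272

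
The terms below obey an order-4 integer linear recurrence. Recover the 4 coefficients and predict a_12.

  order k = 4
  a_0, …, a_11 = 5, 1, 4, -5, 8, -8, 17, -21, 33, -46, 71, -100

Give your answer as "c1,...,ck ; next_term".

0,1,-1,1 ; 150

  a_4 = 0·-5 + 1·4 + -1·1 + 1·5 = 8
  a_5 = 0·8 + 1·-5 + -1·4 + 1·1 = -8
  a_6 = 0·-8 + 1·8 + -1·-5 + 1·4 = 17
  a_7 = 0·17 + 1·-8 + -1·8 + 1·-5 = -21
  a_8 = 0·-21 + 1·17 + -1·-8 + 1·8 = 33
  a_9 = 0·33 + 1·-21 + -1·17 + 1·-8 = -46
  a_10 = 0·-46 + 1·33 + -1·-21 + 1·17 = 71
  a_11 = 0·71 + 1·-46 + -1·33 + 1·-21 = -100
  a_12 = 0·-100 + 1·71 + -1·-46 + 1·33 = 150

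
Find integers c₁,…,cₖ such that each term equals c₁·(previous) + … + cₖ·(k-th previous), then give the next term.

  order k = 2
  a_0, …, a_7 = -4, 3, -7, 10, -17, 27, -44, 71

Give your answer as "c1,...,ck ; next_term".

-1,1 ; -115

  a_2 = -1·3 + 1·-4 = -7
  a_3 = -1·-7 + 1·3 = 10
  a_4 = -1·10 + 1·-7 = -17
  a_5 = -1·-17 + 1·10 = 27
  a_6 = -1·27 + 1·-17 = -44
  a_7 = -1·-44 + 1·27 = 71
  a_8 = -1·71 + 1·-44 = -115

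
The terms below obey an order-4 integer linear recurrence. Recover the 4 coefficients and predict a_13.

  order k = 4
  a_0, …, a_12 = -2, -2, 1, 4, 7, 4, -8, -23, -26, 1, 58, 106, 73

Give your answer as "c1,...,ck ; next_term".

  a_4 = 1·4 + -1·1 + -1·-2 + -1·-2 = 7
  a_5 = 1·7 + -1·4 + -1·1 + -1·-2 = 4
  a_6 = 1·4 + -1·7 + -1·4 + -1·1 = -8
  a_7 = 1·-8 + -1·4 + -1·7 + -1·4 = -23
  a_8 = 1·-23 + -1·-8 + -1·4 + -1·7 = -26
  a_9 = 1·-26 + -1·-23 + -1·-8 + -1·4 = 1
  a_10 = 1·1 + -1·-26 + -1·-23 + -1·-8 = 58
  a_11 = 1·58 + -1·1 + -1·-26 + -1·-23 = 106
  a_12 = 1·106 + -1·58 + -1·1 + -1·-26 = 73
  a_13 = 1·73 + -1·106 + -1·58 + -1·1 = -92

1,-1,-1,-1 ; -92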